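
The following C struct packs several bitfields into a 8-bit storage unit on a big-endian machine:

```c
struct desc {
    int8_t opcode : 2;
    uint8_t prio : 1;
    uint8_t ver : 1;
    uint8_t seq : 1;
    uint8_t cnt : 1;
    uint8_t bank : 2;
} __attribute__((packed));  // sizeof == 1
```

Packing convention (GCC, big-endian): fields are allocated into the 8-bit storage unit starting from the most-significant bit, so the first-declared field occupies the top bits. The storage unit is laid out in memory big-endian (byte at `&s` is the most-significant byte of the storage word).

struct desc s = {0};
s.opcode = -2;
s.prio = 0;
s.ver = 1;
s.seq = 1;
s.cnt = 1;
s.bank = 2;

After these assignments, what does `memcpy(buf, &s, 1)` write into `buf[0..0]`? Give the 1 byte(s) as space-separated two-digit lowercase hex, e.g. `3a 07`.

opcode:2 = -2 → 0x2 << 6 → word 0x80
prio:1 = 0 → 0x0 << 5 → word 0x80
ver:1 = 1 → 0x1 << 4 → word 0x90
seq:1 = 1 → 0x1 << 3 → word 0x98
cnt:1 = 1 → 0x1 << 2 → word 0x9c
bank:2 = 2 → 0x2 << 0 → word 0x9e
word = 0x9e → big-endian bytes:
  [0]=0x9e

9e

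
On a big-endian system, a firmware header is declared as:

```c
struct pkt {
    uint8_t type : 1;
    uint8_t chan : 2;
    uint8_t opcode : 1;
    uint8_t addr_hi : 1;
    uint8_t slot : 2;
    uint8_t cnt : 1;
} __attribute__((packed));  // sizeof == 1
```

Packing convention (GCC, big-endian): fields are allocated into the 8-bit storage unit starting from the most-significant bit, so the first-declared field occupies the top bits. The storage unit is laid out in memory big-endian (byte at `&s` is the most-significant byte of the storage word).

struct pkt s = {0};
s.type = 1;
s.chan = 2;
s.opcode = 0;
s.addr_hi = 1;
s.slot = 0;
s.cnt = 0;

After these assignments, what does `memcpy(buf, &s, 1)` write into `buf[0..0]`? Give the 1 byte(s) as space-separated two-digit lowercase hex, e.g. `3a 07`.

type:1 = 1 → 0x1 << 7 → word 0x80
chan:2 = 2 → 0x2 << 5 → word 0xc0
opcode:1 = 0 → 0x0 << 4 → word 0xc0
addr_hi:1 = 1 → 0x1 << 3 → word 0xc8
slot:2 = 0 → 0x0 << 1 → word 0xc8
cnt:1 = 0 → 0x0 << 0 → word 0xc8
word = 0xc8 → big-endian bytes:
  [0]=0xc8

c8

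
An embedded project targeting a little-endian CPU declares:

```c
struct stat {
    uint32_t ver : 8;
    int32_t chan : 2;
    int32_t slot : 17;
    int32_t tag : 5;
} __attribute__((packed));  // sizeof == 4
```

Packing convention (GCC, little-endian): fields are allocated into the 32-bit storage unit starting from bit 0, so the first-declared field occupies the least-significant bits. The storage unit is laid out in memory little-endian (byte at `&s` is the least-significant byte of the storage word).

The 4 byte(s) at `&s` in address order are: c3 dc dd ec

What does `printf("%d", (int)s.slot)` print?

-51337

[0]=0xc3 [1]=0xdc [2]=0xdd [3]=0xec (little-endian) → word 0xecdddcc3
ver:8 @ bit 0 → (0xecdddcc3>>0)&0xff = 0xc3
chan:2 @ bit 8 → (0xecdddcc3>>8)&0x3 = 0x0
slot:17 @ bit 10 → (0xecdddcc3>>10)&0x1ffff = 0x13777  ←
tag:5 @ bit 27 → (0xecdddcc3>>27)&0x1f = 0x1d
slot signed 17b, MSB=1: 79735 - 131072 = -51337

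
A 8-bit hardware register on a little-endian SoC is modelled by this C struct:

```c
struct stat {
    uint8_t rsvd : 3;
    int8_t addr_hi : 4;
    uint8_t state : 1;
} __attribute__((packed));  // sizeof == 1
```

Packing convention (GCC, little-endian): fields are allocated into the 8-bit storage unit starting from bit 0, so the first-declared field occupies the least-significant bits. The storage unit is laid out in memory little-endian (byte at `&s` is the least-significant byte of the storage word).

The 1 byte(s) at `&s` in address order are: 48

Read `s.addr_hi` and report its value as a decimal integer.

-7

[0]=0x48 (little-endian) → word 0x48
rsvd [0+:3] = (word>>0) & 0x7 = 0
addr_hi [3+:4] = (word>>3) & 0xf = 9  ←
state [7+:1] = (word>>7) & 0x1 = 0
addr_hi signed 4b, MSB=1: 9 - 16 = -7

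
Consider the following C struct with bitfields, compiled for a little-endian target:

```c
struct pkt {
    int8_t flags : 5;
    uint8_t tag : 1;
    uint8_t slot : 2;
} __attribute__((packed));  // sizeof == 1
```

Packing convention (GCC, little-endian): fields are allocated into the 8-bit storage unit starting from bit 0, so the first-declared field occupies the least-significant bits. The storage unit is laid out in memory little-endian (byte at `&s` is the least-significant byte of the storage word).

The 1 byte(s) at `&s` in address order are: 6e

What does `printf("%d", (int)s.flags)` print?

14

[0]=0x6e (little-endian) → word 0x6e
flags [0+:5] = (word>>0) & 0x1f = 14  ←
tag [5+:1] = (word>>5) & 0x1 = 1
slot [6+:2] = (word>>6) & 0x3 = 1
flags signed 5b, MSB=0: value = 14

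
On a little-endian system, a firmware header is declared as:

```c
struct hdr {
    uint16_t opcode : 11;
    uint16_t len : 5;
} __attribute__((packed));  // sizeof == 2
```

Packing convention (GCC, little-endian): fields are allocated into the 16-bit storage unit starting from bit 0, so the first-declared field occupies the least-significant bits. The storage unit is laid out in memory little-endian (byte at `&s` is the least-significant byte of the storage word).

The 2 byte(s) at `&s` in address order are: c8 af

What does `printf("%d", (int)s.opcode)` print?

[0]=0xc8 [1]=0xaf (little-endian) → word 0xafc8
opcode:11 @ bit 0 → (0xafc8>>0)&0x7ff = 0x7c8  ←
len:5 @ bit 11 → (0xafc8>>11)&0x1f = 0x15

1992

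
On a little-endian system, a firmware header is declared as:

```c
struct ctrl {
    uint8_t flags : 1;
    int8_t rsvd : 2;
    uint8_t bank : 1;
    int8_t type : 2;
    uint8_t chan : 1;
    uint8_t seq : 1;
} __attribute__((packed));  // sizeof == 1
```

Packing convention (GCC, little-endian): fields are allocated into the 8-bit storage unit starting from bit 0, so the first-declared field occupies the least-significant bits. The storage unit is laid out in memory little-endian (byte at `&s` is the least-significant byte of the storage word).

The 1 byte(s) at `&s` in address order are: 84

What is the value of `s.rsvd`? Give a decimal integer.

[0]=0x84 (little-endian) → word 0x84
flags [0+:1] = (word>>0) & 0x1 = 0
rsvd [1+:2] = (word>>1) & 0x3 = 2  ←
bank [3+:1] = (word>>3) & 0x1 = 0
type [4+:2] = (word>>4) & 0x3 = 0
chan [6+:1] = (word>>6) & 0x1 = 0
seq [7+:1] = (word>>7) & 0x1 = 1
rsvd signed 2b, MSB=1: 2 - 4 = -2

-2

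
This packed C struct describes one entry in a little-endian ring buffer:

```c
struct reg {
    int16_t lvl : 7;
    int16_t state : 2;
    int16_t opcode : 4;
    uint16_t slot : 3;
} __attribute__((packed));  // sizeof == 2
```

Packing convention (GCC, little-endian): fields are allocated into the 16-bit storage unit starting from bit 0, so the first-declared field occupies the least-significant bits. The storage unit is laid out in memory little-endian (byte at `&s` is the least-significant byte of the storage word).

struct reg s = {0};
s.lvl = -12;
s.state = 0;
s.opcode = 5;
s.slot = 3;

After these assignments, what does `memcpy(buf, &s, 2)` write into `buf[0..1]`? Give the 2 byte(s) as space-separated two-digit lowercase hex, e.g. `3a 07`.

74 6a

[0+:7] lvl=-12 & 0x7f = 0x74; word=0x0074
[7+:2] state=0 & 0x3 = 0x0; word=0x0074
[9+:4] opcode=5 & 0xf = 0x5; word=0x0a74
[13+:3] slot=3 & 0x7 = 0x3; word=0x6a74
word = 0x6a74 → little-endian bytes:
  [0]=0x74  [1]=0x6a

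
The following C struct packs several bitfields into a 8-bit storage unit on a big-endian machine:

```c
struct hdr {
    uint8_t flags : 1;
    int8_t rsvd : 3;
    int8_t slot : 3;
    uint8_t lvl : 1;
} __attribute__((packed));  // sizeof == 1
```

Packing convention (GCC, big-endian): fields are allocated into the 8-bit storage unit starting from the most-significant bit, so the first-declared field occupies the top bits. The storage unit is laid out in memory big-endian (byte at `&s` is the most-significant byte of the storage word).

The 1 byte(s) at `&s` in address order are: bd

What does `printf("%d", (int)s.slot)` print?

-2

[0]=0xbd (big-endian) → word 0xbd
flags:1 @ bit 7 → (0xbd>>7)&0x1 = 0x1
rsvd:3 @ bit 4 → (0xbd>>4)&0x7 = 0x3
slot:3 @ bit 1 → (0xbd>>1)&0x7 = 0x6  ←
lvl:1 @ bit 0 → (0xbd>>0)&0x1 = 0x1
slot signed 3b, MSB=1: 6 - 8 = -2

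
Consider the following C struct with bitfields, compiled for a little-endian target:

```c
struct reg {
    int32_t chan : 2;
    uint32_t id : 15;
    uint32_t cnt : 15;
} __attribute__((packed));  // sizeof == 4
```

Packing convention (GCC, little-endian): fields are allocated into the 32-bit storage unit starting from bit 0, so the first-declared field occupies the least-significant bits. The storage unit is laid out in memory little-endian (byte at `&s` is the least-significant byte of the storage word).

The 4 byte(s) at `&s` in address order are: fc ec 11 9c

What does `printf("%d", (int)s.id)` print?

31551

[0]=0xfc [1]=0xec [2]=0x11 [3]=0x9c (little-endian) → word 0x9c11ecfc
chan [0+:2] = (word>>0) & 0x3 = 0
id [2+:15] = (word>>2) & 0x7fff = 31551  ←
cnt [17+:15] = (word>>17) & 0x7fff = 19976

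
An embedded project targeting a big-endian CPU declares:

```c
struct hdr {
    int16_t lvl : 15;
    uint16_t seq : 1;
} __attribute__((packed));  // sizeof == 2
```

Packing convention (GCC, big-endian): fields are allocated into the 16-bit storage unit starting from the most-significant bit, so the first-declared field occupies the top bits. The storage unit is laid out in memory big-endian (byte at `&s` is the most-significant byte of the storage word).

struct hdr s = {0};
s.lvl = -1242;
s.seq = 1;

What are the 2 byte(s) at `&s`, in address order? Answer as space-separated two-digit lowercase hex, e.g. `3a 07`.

f6 4d

[1+:15] lvl=-1242 & 0x7fff = 0x7b26; word=0xf64c
[0+:1] seq=1 & 0x1 = 0x1; word=0xf64d
word = 0xf64d → big-endian bytes:
  [0]=0xf6  [1]=0x4d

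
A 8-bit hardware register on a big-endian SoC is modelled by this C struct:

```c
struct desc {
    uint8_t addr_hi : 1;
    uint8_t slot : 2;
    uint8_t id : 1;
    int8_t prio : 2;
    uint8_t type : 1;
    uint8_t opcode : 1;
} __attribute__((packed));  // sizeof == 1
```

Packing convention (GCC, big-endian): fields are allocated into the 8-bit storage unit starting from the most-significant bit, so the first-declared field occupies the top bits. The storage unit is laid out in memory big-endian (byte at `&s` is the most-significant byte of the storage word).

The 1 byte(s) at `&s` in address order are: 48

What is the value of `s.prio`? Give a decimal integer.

-2

[0]=0x48 (big-endian) → word 0x48
addr_hi [7+:1] = (word>>7) & 0x1 = 0
slot [5+:2] = (word>>5) & 0x3 = 2
id [4+:1] = (word>>4) & 0x1 = 0
prio [2+:2] = (word>>2) & 0x3 = 2  ←
type [1+:1] = (word>>1) & 0x1 = 0
opcode [0+:1] = (word>>0) & 0x1 = 0
prio signed 2b, MSB=1: 2 - 4 = -2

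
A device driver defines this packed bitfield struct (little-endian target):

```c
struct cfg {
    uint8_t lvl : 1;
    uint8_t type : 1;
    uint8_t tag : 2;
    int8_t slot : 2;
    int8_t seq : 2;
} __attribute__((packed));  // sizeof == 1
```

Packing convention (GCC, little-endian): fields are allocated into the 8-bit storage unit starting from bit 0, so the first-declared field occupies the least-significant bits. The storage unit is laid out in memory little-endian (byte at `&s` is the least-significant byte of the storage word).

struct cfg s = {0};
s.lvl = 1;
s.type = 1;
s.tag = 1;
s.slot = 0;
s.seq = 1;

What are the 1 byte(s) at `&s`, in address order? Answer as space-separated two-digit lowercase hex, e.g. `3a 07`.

47

[0+:1] lvl=1 & 0x1 = 0x1; word=0x01
[1+:1] type=1 & 0x1 = 0x1; word=0x03
[2+:2] tag=1 & 0x3 = 0x1; word=0x07
[4+:2] slot=0 & 0x3 = 0x0; word=0x07
[6+:2] seq=1 & 0x3 = 0x1; word=0x47
word = 0x47 → little-endian bytes:
  [0]=0x47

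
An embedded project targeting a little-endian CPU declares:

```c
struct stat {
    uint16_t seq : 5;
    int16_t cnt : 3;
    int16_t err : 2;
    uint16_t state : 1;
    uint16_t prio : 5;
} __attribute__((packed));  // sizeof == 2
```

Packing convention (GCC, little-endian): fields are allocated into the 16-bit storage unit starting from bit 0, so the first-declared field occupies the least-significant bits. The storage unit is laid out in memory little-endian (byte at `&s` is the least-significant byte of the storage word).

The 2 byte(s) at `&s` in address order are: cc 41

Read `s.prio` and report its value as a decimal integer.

8

[0]=0xcc [1]=0x41 (little-endian) → word 0x41cc
seq [0+:5] = (word>>0) & 0x1f = 12
cnt [5+:3] = (word>>5) & 0x7 = 6
err [8+:2] = (word>>8) & 0x3 = 1
state [10+:1] = (word>>10) & 0x1 = 0
prio [11+:5] = (word>>11) & 0x1f = 8  ←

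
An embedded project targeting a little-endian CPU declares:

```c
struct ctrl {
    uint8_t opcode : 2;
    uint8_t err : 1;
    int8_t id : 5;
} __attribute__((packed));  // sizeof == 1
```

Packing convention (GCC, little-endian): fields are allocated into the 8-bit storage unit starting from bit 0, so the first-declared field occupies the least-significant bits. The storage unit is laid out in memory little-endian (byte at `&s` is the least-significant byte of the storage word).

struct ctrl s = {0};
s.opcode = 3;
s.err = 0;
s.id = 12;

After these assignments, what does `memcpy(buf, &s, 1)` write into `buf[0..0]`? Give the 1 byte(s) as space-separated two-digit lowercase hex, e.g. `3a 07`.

63

opcode (2b) val=3 bits=0x3 at bit 0: 0x03
err (1b) val=0 bits=0x0 at bit 2: 0x03
id (5b) val=12 bits=0xc at bit 3: 0x63
word = 0x63 → little-endian bytes:
  [0]=0x63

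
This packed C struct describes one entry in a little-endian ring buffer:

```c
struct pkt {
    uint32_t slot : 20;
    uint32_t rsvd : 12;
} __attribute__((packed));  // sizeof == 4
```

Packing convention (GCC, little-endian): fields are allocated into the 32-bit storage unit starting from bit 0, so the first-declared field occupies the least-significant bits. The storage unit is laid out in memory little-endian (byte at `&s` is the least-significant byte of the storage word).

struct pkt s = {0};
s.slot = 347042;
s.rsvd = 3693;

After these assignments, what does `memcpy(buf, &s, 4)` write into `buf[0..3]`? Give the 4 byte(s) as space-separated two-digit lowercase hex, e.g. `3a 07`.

a2 4b d5 e6

slot (20b) val=347042 bits=0x54ba2 at bit 0: 0x00054ba2
rsvd (12b) val=3693 bits=0xe6d at bit 20: 0xe6d54ba2
word = 0xe6d54ba2 → little-endian bytes:
  [0]=0xa2  [1]=0x4b  [2]=0xd5  [3]=0xe6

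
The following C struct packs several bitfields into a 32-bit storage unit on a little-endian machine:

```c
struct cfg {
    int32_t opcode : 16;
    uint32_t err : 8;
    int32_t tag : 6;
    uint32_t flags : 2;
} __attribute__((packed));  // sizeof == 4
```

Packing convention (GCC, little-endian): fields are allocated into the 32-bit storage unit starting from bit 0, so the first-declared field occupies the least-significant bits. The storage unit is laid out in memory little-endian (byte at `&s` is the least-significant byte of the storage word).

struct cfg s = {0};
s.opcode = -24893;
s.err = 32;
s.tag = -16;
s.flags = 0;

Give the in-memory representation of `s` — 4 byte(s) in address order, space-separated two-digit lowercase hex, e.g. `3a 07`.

opcode (16b) val=-24893 bits=0x9ec3 at bit 0: 0x00009ec3
err (8b) val=32 bits=0x20 at bit 16: 0x00209ec3
tag (6b) val=-16 bits=0x30 at bit 24: 0x30209ec3
flags (2b) val=0 bits=0x0 at bit 30: 0x30209ec3
word = 0x30209ec3 → little-endian bytes:
  [0]=0xc3  [1]=0x9e  [2]=0x20  [3]=0x30

c3 9e 20 30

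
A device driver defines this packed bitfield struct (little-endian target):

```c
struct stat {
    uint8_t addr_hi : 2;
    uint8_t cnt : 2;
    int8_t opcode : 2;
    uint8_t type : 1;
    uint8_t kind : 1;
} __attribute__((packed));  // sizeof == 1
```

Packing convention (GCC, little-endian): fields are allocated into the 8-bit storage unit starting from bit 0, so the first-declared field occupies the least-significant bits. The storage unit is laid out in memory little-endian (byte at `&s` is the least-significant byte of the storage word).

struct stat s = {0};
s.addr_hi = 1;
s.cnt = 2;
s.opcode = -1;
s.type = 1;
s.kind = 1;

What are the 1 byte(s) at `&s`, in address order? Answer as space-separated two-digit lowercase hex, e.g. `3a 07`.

f9

[0+:2] addr_hi=1 & 0x3 = 0x1; word=0x01
[2+:2] cnt=2 & 0x3 = 0x2; word=0x09
[4+:2] opcode=-1 & 0x3 = 0x3; word=0x39
[6+:1] type=1 & 0x1 = 0x1; word=0x79
[7+:1] kind=1 & 0x1 = 0x1; word=0xf9
word = 0xf9 → little-endian bytes:
  [0]=0xf9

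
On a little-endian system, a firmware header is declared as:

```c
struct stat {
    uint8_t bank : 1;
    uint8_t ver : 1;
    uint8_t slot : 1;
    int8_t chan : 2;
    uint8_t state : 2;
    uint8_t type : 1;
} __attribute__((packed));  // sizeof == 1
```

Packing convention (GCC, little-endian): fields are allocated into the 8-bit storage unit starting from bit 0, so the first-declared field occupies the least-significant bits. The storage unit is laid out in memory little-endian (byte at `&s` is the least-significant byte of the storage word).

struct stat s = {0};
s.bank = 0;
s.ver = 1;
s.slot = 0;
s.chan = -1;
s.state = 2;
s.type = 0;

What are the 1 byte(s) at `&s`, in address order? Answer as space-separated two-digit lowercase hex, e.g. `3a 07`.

5a

bank (1b) val=0 bits=0x0 at bit 0: 0x00
ver (1b) val=1 bits=0x1 at bit 1: 0x02
slot (1b) val=0 bits=0x0 at bit 2: 0x02
chan (2b) val=-1 bits=0x3 at bit 3: 0x1a
state (2b) val=2 bits=0x2 at bit 5: 0x5a
type (1b) val=0 bits=0x0 at bit 7: 0x5a
word = 0x5a → little-endian bytes:
  [0]=0x5a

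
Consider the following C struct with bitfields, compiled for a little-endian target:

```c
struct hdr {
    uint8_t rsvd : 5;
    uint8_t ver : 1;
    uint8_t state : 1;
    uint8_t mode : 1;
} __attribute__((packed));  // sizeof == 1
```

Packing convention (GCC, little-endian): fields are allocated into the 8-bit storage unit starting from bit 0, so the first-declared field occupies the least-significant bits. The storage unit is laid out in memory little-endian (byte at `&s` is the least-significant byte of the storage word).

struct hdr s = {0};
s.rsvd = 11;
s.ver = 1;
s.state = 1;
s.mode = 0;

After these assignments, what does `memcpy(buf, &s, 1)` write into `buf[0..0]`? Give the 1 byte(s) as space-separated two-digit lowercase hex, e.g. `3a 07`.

[0+:5] rsvd=11 & 0x1f = 0xb; word=0x0b
[5+:1] ver=1 & 0x1 = 0x1; word=0x2b
[6+:1] state=1 & 0x1 = 0x1; word=0x6b
[7+:1] mode=0 & 0x1 = 0x0; word=0x6b
word = 0x6b → little-endian bytes:
  [0]=0x6b

6b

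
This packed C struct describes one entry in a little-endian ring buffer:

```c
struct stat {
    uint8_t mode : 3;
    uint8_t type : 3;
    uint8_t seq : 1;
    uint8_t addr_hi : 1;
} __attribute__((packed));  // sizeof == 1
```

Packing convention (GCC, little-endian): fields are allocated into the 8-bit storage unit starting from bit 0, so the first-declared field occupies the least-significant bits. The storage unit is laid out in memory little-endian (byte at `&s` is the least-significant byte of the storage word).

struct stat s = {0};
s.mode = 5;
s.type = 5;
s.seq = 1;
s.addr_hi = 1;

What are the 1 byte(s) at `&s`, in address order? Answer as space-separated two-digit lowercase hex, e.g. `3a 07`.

mode:3 = 5 → 0x5 << 0 → word 0x05
type:3 = 5 → 0x5 << 3 → word 0x2d
seq:1 = 1 → 0x1 << 6 → word 0x6d
addr_hi:1 = 1 → 0x1 << 7 → word 0xed
word = 0xed → little-endian bytes:
  [0]=0xed

ed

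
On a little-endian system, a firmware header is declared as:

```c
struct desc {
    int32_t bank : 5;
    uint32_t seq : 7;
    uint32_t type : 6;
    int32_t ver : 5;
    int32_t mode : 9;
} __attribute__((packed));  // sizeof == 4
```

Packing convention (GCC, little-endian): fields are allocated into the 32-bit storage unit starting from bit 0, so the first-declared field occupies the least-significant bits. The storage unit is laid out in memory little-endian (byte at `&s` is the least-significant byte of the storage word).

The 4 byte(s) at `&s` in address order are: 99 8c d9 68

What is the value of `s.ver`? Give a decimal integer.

-10

[0]=0x99 [1]=0x8c [2]=0xd9 [3]=0x68 (little-endian) → word 0x68d98c99
bank:5 @ bit 0 → (0x68d98c99>>0)&0x1f = 0x19
seq:7 @ bit 5 → (0x68d98c99>>5)&0x7f = 0x64
type:6 @ bit 12 → (0x68d98c99>>12)&0x3f = 0x18
ver:5 @ bit 18 → (0x68d98c99>>18)&0x1f = 0x16  ←
mode:9 @ bit 23 → (0x68d98c99>>23)&0x1ff = 0xd1
ver signed 5b, MSB=1: 22 - 32 = -10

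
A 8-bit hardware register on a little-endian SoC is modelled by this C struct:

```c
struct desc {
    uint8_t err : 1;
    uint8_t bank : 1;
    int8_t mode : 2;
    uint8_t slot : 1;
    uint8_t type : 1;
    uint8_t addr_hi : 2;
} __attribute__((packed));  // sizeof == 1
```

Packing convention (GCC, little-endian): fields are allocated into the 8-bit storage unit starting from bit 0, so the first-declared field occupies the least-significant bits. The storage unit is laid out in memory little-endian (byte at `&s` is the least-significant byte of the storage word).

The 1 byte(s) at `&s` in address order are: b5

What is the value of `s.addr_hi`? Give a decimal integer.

[0]=0xb5 (little-endian) → word 0xb5
err:1 @ bit 0 → (0xb5>>0)&0x1 = 0x1
bank:1 @ bit 1 → (0xb5>>1)&0x1 = 0x0
mode:2 @ bit 2 → (0xb5>>2)&0x3 = 0x1
slot:1 @ bit 4 → (0xb5>>4)&0x1 = 0x1
type:1 @ bit 5 → (0xb5>>5)&0x1 = 0x1
addr_hi:2 @ bit 6 → (0xb5>>6)&0x3 = 0x2  ←

2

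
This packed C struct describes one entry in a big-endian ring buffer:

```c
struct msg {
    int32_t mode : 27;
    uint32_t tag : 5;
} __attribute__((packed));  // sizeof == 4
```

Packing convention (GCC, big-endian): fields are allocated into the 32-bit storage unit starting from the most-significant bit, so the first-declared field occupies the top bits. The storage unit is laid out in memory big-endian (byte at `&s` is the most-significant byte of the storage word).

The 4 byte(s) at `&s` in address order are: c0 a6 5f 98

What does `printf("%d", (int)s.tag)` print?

[0]=0xc0 [1]=0xa6 [2]=0x5f [3]=0x98 (big-endian) → word 0xc0a65f98
mode:27 @ bit 5 → (0xc0a65f98>>5)&0x7ffffff = 0x60532fc
tag:5 @ bit 0 → (0xc0a65f98>>0)&0x1f = 0x18  ←

24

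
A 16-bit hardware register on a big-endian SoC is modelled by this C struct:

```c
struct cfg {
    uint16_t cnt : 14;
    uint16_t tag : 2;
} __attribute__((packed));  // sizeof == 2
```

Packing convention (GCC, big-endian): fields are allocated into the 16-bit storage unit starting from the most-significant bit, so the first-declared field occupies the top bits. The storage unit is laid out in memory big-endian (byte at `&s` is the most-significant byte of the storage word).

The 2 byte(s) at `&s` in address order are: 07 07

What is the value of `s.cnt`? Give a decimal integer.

449

[0]=0x07 [1]=0x07 (big-endian) → word 0x0707
cnt:14 @ bit 2 → (0x0707>>2)&0x3fff = 0x1c1  ←
tag:2 @ bit 0 → (0x0707>>0)&0x3 = 0x3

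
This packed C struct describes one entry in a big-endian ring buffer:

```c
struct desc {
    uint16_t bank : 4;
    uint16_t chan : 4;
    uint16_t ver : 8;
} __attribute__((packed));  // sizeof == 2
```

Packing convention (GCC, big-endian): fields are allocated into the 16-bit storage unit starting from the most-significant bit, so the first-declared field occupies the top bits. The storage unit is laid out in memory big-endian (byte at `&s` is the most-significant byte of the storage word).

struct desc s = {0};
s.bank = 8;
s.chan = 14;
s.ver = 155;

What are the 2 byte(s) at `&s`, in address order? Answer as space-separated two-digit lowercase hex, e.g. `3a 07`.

8e 9b

bank (4b) val=8 bits=0x8 at bit 12: 0x8000
chan (4b) val=14 bits=0xe at bit 8: 0x8e00
ver (8b) val=155 bits=0x9b at bit 0: 0x8e9b
word = 0x8e9b → big-endian bytes:
  [0]=0x8e  [1]=0x9b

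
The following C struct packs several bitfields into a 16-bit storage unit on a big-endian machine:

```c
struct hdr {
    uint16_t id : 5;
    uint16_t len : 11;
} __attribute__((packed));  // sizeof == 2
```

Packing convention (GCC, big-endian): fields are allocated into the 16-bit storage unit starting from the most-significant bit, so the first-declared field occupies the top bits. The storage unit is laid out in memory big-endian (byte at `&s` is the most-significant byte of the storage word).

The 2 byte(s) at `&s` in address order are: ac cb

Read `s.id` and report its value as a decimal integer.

21

[0]=0xac [1]=0xcb (big-endian) → word 0xaccb
id:5 @ bit 11 → (0xaccb>>11)&0x1f = 0x15  ←
len:11 @ bit 0 → (0xaccb>>0)&0x7ff = 0x4cb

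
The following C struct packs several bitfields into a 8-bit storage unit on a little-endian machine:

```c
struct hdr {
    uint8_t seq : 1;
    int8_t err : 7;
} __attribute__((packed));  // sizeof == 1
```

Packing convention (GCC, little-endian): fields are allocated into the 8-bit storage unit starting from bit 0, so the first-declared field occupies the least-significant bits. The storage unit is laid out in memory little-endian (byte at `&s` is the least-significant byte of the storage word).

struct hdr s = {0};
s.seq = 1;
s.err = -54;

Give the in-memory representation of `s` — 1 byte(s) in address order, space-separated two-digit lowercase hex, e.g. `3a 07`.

95

[0+:1] seq=1 & 0x1 = 0x1; word=0x01
[1+:7] err=-54 & 0x7f = 0x4a; word=0x95
word = 0x95 → little-endian bytes:
  [0]=0x95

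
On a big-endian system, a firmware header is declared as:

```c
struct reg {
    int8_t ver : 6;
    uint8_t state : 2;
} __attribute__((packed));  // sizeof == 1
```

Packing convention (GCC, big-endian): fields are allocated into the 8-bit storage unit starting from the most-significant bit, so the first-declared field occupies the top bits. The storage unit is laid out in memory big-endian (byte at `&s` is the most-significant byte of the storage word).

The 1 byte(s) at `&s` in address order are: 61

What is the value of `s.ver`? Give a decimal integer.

24

[0]=0x61 (big-endian) → word 0x61
ver:6 @ bit 2 → (0x61>>2)&0x3f = 0x18  ←
state:2 @ bit 0 → (0x61>>0)&0x3 = 0x1
ver signed 6b, MSB=0: value = 24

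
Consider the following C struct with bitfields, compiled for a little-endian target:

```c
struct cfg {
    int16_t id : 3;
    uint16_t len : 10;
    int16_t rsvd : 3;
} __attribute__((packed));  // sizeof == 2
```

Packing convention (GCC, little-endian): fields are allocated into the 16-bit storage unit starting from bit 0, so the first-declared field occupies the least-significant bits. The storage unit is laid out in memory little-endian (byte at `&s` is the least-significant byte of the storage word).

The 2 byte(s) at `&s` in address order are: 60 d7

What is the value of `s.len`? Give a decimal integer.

[0]=0x60 [1]=0xd7 (little-endian) → word 0xd760
id:3 @ bit 0 → (0xd760>>0)&0x7 = 0x0
len:10 @ bit 3 → (0xd760>>3)&0x3ff = 0x2ec  ←
rsvd:3 @ bit 13 → (0xd760>>13)&0x7 = 0x6

748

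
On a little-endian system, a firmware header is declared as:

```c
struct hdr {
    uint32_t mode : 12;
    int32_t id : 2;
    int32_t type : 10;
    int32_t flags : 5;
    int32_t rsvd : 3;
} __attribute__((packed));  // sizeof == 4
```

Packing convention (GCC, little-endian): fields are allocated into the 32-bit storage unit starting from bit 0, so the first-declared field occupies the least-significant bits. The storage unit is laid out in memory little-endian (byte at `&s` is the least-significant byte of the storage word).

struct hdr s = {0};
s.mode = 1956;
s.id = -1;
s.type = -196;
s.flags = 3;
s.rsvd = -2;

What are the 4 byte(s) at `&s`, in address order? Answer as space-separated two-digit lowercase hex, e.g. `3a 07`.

mode:12 = 1956 → 0x7a4 << 0 → word 0x000007a4
id:2 = -1 → 0x3 << 12 → word 0x000037a4
type:10 = -196 → 0x33c << 14 → word 0x00cf37a4
flags:5 = 3 → 0x3 << 24 → word 0x03cf37a4
rsvd:3 = -2 → 0x6 << 29 → word 0xc3cf37a4
word = 0xc3cf37a4 → little-endian bytes:
  [0]=0xa4  [1]=0x37  [2]=0xcf  [3]=0xc3

a4 37 cf c3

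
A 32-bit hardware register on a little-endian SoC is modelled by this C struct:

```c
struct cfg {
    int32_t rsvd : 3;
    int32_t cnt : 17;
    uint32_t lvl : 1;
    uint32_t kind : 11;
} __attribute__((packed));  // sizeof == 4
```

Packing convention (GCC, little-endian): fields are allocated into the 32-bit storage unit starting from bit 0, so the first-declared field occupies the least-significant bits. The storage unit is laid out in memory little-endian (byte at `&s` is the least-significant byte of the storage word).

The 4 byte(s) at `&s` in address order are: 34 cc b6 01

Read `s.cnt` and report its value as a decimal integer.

55686

[0]=0x34 [1]=0xcc [2]=0xb6 [3]=0x01 (little-endian) → word 0x01b6cc34
rsvd [0+:3] = (word>>0) & 0x7 = 4
cnt [3+:17] = (word>>3) & 0x1ffff = 55686  ←
lvl [20+:1] = (word>>20) & 0x1 = 1
kind [21+:11] = (word>>21) & 0x7ff = 13
cnt signed 17b, MSB=0: value = 55686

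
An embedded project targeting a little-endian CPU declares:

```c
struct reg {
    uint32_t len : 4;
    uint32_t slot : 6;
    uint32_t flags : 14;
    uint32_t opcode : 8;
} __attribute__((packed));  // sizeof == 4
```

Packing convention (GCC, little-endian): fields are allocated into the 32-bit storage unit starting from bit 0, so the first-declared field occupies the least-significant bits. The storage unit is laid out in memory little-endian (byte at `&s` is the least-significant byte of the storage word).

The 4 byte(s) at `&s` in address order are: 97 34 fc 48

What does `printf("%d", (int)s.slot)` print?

9

[0]=0x97 [1]=0x34 [2]=0xfc [3]=0x48 (little-endian) → word 0x48fc3497
len:4 @ bit 0 → (0x48fc3497>>0)&0xf = 0x7
slot:6 @ bit 4 → (0x48fc3497>>4)&0x3f = 0x9  ←
flags:14 @ bit 10 → (0x48fc3497>>10)&0x3fff = 0x3f0d
opcode:8 @ bit 24 → (0x48fc3497>>24)&0xff = 0x48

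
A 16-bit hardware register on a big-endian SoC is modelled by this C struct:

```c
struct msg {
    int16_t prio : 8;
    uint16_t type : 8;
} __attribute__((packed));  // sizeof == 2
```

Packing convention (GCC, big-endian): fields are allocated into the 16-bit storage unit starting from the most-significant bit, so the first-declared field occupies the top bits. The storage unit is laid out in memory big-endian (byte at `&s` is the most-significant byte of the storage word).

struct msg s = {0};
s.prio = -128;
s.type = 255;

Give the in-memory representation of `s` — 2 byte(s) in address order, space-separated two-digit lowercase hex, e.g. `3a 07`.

prio (8b) val=-128 bits=0x80 at bit 8: 0x8000
type (8b) val=255 bits=0xff at bit 0: 0x80ff
word = 0x80ff → big-endian bytes:
  [0]=0x80  [1]=0xff

80 ff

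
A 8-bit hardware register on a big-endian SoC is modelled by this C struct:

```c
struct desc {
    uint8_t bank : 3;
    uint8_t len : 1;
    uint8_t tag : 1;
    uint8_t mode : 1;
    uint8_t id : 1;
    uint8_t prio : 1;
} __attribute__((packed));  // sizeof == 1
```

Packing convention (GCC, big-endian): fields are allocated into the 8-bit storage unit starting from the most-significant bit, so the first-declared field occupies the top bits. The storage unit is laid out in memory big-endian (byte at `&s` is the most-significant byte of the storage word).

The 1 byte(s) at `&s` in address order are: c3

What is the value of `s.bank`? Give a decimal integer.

[0]=0xc3 (big-endian) → word 0xc3
bank [5+:3] = (word>>5) & 0x7 = 6  ←
len [4+:1] = (word>>4) & 0x1 = 0
tag [3+:1] = (word>>3) & 0x1 = 0
mode [2+:1] = (word>>2) & 0x1 = 0
id [1+:1] = (word>>1) & 0x1 = 1
prio [0+:1] = (word>>0) & 0x1 = 1

6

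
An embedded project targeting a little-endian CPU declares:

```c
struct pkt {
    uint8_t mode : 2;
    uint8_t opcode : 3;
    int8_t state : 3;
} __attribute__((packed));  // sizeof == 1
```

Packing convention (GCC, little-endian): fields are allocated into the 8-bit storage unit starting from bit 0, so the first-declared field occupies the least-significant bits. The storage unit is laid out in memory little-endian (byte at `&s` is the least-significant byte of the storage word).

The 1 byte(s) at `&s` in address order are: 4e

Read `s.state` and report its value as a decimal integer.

[0]=0x4e (little-endian) → word 0x4e
mode:2 @ bit 0 → (0x4e>>0)&0x3 = 0x2
opcode:3 @ bit 2 → (0x4e>>2)&0x7 = 0x3
state:3 @ bit 5 → (0x4e>>5)&0x7 = 0x2  ←
state signed 3b, MSB=0: value = 2

2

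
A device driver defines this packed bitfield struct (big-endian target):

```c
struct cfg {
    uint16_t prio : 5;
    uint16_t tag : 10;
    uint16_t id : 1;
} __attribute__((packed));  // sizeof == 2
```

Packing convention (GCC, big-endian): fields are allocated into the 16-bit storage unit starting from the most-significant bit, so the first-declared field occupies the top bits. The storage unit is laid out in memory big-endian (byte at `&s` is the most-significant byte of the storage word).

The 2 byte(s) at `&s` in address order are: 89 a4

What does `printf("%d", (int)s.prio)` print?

17

[0]=0x89 [1]=0xa4 (big-endian) → word 0x89a4
prio:5 @ bit 11 → (0x89a4>>11)&0x1f = 0x11  ←
tag:10 @ bit 1 → (0x89a4>>1)&0x3ff = 0xd2
id:1 @ bit 0 → (0x89a4>>0)&0x1 = 0x0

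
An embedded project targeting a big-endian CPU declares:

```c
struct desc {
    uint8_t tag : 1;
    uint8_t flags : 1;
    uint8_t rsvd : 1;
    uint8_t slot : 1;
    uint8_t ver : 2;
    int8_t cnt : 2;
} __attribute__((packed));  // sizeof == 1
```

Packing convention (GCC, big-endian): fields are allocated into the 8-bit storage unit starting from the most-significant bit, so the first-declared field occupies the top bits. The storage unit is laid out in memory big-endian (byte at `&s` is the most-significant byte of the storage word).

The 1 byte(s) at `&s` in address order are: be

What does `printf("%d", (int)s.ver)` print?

[0]=0xbe (big-endian) → word 0xbe
tag:1 @ bit 7 → (0xbe>>7)&0x1 = 0x1
flags:1 @ bit 6 → (0xbe>>6)&0x1 = 0x0
rsvd:1 @ bit 5 → (0xbe>>5)&0x1 = 0x1
slot:1 @ bit 4 → (0xbe>>4)&0x1 = 0x1
ver:2 @ bit 2 → (0xbe>>2)&0x3 = 0x3  ←
cnt:2 @ bit 0 → (0xbe>>0)&0x3 = 0x2

3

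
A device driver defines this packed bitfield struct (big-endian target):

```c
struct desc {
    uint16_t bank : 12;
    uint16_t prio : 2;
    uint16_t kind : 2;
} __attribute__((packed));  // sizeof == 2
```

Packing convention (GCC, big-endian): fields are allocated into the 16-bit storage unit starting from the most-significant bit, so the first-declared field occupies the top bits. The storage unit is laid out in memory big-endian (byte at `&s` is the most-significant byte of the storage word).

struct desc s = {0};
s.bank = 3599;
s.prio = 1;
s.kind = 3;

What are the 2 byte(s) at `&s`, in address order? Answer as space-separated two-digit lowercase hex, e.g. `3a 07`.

e0 f7

[4+:12] bank=3599 & 0xfff = 0xe0f; word=0xe0f0
[2+:2] prio=1 & 0x3 = 0x1; word=0xe0f4
[0+:2] kind=3 & 0x3 = 0x3; word=0xe0f7
word = 0xe0f7 → big-endian bytes:
  [0]=0xe0  [1]=0xf7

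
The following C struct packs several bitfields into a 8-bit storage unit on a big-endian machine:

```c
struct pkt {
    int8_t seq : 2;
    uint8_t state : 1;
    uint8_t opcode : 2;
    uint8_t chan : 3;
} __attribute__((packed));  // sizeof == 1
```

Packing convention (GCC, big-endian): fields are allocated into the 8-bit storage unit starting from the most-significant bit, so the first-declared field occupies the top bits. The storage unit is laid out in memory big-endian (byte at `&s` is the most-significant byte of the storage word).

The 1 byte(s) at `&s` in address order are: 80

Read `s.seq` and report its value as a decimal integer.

-2

[0]=0x80 (big-endian) → word 0x80
seq:2 @ bit 6 → (0x80>>6)&0x3 = 0x2  ←
state:1 @ bit 5 → (0x80>>5)&0x1 = 0x0
opcode:2 @ bit 3 → (0x80>>3)&0x3 = 0x0
chan:3 @ bit 0 → (0x80>>0)&0x7 = 0x0
seq signed 2b, MSB=1: 2 - 4 = -2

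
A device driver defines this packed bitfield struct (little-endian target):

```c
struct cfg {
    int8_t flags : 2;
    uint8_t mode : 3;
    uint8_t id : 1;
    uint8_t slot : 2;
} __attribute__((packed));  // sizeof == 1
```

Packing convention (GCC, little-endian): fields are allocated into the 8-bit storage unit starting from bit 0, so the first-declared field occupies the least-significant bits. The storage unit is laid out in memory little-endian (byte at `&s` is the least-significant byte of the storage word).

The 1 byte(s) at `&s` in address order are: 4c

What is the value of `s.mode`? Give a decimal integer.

[0]=0x4c (little-endian) → word 0x4c
flags:2 @ bit 0 → (0x4c>>0)&0x3 = 0x0
mode:3 @ bit 2 → (0x4c>>2)&0x7 = 0x3  ←
id:1 @ bit 5 → (0x4c>>5)&0x1 = 0x0
slot:2 @ bit 6 → (0x4c>>6)&0x3 = 0x1

3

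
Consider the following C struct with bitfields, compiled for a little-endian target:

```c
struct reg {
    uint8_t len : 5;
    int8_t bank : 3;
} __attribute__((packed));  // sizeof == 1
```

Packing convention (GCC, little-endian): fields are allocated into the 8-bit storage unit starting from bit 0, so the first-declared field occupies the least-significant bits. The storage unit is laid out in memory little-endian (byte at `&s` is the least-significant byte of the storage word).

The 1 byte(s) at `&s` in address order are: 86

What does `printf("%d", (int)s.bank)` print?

[0]=0x86 (little-endian) → word 0x86
len:5 @ bit 0 → (0x86>>0)&0x1f = 0x6
bank:3 @ bit 5 → (0x86>>5)&0x7 = 0x4  ←
bank signed 3b, MSB=1: 4 - 8 = -4

-4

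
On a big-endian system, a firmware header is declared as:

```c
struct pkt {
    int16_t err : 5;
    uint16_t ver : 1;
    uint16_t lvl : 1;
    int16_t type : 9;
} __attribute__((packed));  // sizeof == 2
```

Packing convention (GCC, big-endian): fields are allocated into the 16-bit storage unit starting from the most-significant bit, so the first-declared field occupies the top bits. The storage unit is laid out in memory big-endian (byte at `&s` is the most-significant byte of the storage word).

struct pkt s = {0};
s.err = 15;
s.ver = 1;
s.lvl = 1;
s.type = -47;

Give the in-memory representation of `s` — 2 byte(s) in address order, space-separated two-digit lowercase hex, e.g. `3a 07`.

[11+:5] err=15 & 0x1f = 0xf; word=0x7800
[10+:1] ver=1 & 0x1 = 0x1; word=0x7c00
[9+:1] lvl=1 & 0x1 = 0x1; word=0x7e00
[0+:9] type=-47 & 0x1ff = 0x1d1; word=0x7fd1
word = 0x7fd1 → big-endian bytes:
  [0]=0x7f  [1]=0xd1

7f d1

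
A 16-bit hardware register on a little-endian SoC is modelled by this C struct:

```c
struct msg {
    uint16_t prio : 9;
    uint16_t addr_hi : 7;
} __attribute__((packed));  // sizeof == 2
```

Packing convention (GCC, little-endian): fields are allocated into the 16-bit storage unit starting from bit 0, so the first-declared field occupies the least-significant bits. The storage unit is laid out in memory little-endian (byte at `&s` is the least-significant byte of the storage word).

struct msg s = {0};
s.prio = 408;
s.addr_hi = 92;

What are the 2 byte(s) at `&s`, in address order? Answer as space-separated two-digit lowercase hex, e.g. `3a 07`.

98 b9

prio (9b) val=408 bits=0x198 at bit 0: 0x0198
addr_hi (7b) val=92 bits=0x5c at bit 9: 0xb998
word = 0xb998 → little-endian bytes:
  [0]=0x98  [1]=0xb9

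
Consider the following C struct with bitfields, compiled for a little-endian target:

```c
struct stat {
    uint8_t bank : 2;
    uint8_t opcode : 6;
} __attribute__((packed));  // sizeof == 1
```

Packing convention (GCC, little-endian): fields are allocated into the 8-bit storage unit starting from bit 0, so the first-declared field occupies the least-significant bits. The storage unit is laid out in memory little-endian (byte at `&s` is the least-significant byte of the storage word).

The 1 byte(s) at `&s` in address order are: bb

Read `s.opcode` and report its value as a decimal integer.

[0]=0xbb (little-endian) → word 0xbb
bank:2 @ bit 0 → (0xbb>>0)&0x3 = 0x3
opcode:6 @ bit 2 → (0xbb>>2)&0x3f = 0x2e  ←

46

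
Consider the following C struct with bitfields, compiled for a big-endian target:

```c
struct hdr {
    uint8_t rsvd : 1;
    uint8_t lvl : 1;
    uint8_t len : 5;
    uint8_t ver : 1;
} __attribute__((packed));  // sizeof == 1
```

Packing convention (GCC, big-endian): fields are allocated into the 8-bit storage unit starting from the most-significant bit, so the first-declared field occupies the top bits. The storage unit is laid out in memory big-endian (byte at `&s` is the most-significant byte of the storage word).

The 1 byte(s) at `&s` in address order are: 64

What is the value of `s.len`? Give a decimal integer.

[0]=0x64 (big-endian) → word 0x64
rsvd:1 @ bit 7 → (0x64>>7)&0x1 = 0x0
lvl:1 @ bit 6 → (0x64>>6)&0x1 = 0x1
len:5 @ bit 1 → (0x64>>1)&0x1f = 0x12  ←
ver:1 @ bit 0 → (0x64>>0)&0x1 = 0x0

18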